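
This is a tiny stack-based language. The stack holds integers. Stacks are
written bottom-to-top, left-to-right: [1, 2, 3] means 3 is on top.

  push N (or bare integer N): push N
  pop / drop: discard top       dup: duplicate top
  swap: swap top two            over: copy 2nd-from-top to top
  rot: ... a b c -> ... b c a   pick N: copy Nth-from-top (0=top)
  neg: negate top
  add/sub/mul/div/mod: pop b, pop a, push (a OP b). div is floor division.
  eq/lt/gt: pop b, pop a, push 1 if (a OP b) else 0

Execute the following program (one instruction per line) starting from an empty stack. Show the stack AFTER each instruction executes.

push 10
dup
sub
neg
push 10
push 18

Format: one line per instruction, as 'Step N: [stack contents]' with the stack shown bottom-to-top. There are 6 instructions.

Step 1: [10]
Step 2: [10, 10]
Step 3: [0]
Step 4: [0]
Step 5: [0, 10]
Step 6: [0, 10, 18]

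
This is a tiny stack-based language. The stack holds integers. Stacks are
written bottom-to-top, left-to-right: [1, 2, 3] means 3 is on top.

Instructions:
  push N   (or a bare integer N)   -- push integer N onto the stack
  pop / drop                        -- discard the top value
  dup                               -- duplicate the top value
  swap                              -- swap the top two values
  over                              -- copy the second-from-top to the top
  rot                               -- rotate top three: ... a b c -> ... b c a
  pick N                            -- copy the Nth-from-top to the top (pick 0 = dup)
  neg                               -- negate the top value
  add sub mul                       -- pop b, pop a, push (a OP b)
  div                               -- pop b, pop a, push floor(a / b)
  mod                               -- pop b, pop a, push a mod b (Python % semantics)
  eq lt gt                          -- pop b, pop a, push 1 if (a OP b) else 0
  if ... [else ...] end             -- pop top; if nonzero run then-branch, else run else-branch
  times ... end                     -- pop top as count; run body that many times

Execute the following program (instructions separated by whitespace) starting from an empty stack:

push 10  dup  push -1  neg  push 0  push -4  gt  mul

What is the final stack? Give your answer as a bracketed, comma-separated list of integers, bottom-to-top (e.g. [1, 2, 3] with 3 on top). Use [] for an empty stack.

After 'push 10': [10]
After 'dup': [10, 10]
After 'push -1': [10, 10, -1]
After 'neg': [10, 10, 1]
After 'push 0': [10, 10, 1, 0]
After 'push -4': [10, 10, 1, 0, -4]
After 'gt': [10, 10, 1, 1]
After 'mul': [10, 10, 1]

Answer: [10, 10, 1]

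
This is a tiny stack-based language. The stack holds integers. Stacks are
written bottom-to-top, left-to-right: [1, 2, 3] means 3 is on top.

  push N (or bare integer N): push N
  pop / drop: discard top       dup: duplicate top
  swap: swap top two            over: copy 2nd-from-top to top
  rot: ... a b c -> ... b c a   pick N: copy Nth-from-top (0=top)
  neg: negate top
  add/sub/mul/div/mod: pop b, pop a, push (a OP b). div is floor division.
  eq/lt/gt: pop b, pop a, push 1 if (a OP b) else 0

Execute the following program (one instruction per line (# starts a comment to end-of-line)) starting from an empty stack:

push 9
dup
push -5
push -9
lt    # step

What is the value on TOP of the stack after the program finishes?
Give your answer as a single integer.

After 'push 9': [9]
After 'dup': [9, 9]
After 'push -5': [9, 9, -5]
After 'push -9': [9, 9, -5, -9]
After 'lt': [9, 9, 0]

Answer: 0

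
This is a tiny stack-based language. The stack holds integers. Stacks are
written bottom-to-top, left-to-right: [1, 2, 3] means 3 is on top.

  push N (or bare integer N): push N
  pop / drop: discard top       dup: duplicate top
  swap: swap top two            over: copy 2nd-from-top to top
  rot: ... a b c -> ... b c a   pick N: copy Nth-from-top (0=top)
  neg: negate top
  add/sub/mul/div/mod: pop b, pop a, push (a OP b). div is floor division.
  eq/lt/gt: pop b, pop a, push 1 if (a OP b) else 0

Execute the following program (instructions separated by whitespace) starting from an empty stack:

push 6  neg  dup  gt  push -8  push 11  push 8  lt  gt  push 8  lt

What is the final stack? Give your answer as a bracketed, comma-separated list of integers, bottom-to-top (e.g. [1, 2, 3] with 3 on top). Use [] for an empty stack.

After 'push 6': [6]
After 'neg': [-6]
After 'dup': [-6, -6]
After 'gt': [0]
After 'push -8': [0, -8]
After 'push 11': [0, -8, 11]
After 'push 8': [0, -8, 11, 8]
After 'lt': [0, -8, 0]
After 'gt': [0, 0]
After 'push 8': [0, 0, 8]
After 'lt': [0, 1]

Answer: [0, 1]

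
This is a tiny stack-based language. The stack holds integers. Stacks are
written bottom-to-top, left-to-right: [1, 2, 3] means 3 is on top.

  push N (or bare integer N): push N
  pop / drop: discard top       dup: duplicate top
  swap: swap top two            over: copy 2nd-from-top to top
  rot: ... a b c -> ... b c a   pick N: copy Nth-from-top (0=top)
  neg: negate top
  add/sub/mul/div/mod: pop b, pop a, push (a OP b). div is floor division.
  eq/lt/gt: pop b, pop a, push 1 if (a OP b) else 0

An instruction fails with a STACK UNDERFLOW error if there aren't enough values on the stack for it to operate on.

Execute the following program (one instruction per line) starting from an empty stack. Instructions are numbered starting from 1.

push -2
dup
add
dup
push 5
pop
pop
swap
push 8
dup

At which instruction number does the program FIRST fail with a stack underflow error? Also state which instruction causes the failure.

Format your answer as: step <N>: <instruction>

Answer: step 8: swap

Derivation:
Step 1 ('push -2'): stack = [-2], depth = 1
Step 2 ('dup'): stack = [-2, -2], depth = 2
Step 3 ('add'): stack = [-4], depth = 1
Step 4 ('dup'): stack = [-4, -4], depth = 2
Step 5 ('push 5'): stack = [-4, -4, 5], depth = 3
Step 6 ('pop'): stack = [-4, -4], depth = 2
Step 7 ('pop'): stack = [-4], depth = 1
Step 8 ('swap'): needs 2 value(s) but depth is 1 — STACK UNDERFLOW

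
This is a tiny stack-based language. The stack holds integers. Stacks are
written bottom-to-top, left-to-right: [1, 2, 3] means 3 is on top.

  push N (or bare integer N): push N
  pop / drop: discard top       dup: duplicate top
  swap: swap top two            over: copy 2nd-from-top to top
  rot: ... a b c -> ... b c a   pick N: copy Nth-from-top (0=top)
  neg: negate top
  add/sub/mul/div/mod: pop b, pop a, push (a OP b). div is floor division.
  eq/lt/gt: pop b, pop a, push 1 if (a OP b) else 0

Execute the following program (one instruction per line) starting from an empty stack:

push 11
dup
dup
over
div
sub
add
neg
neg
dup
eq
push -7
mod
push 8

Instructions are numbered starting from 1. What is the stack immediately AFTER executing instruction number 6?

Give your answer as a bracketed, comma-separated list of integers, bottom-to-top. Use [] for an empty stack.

Answer: [11, 10]

Derivation:
Step 1 ('push 11'): [11]
Step 2 ('dup'): [11, 11]
Step 3 ('dup'): [11, 11, 11]
Step 4 ('over'): [11, 11, 11, 11]
Step 5 ('div'): [11, 11, 1]
Step 6 ('sub'): [11, 10]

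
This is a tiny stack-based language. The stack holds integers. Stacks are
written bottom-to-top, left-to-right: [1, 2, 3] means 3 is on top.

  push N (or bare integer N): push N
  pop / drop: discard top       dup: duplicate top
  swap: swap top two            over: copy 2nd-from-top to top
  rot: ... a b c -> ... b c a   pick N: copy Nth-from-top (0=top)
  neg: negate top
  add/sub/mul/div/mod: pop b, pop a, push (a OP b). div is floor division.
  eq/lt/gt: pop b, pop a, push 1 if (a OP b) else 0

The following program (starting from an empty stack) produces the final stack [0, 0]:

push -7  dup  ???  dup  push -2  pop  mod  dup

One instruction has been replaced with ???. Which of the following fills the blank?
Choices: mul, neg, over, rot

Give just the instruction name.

Answer: mul

Derivation:
Stack before ???: [-7, -7]
Stack after ???:  [49]
Checking each choice:
  mul: MATCH
  neg: produces [-7, 0, 0]
  over: produces [-7, -7, 0, 0]
  rot: stack underflow (need 3, have 2)


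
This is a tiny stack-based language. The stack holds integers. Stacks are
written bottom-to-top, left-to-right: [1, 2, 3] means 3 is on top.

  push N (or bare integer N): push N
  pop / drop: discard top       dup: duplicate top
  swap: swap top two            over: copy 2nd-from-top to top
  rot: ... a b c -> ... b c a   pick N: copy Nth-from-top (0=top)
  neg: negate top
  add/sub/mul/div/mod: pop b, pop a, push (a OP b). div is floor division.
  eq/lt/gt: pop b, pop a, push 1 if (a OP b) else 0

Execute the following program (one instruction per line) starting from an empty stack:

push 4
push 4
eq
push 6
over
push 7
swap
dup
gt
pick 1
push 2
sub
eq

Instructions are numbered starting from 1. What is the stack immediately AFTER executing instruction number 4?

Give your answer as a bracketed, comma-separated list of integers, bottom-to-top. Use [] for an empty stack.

Step 1 ('push 4'): [4]
Step 2 ('push 4'): [4, 4]
Step 3 ('eq'): [1]
Step 4 ('push 6'): [1, 6]

Answer: [1, 6]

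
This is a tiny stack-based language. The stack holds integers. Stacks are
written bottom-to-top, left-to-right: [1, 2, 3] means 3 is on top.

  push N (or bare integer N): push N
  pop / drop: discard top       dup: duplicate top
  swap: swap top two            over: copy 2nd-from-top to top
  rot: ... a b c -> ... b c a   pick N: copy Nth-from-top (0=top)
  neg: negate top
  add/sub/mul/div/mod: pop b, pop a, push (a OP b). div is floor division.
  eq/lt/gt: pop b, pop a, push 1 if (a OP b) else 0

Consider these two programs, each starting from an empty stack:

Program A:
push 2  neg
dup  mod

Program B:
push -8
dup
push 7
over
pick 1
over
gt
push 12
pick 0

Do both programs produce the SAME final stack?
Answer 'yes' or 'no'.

Answer: no

Derivation:
Program A trace:
  After 'push 2': [2]
  After 'neg': [-2]
  After 'dup': [-2, -2]
  After 'mod': [0]
Program A final stack: [0]

Program B trace:
  After 'push -8': [-8]
  After 'dup': [-8, -8]
  After 'push 7': [-8, -8, 7]
  After 'over': [-8, -8, 7, -8]
  After 'pick 1': [-8, -8, 7, -8, 7]
  After 'over': [-8, -8, 7, -8, 7, -8]
  After 'gt': [-8, -8, 7, -8, 1]
  After 'push 12': [-8, -8, 7, -8, 1, 12]
  After 'pick 0': [-8, -8, 7, -8, 1, 12, 12]
Program B final stack: [-8, -8, 7, -8, 1, 12, 12]
Same: no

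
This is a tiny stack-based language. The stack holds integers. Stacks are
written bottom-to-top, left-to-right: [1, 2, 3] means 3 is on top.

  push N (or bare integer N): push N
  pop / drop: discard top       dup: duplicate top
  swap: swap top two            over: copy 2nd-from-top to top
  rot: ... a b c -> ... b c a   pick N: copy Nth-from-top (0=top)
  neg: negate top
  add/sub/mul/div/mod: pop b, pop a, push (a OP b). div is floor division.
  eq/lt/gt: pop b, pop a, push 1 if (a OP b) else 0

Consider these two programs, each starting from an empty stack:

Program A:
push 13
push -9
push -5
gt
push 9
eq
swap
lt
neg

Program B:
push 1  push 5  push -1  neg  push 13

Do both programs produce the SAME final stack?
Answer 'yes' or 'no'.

Answer: no

Derivation:
Program A trace:
  After 'push 13': [13]
  After 'push -9': [13, -9]
  After 'push -5': [13, -9, -5]
  After 'gt': [13, 0]
  After 'push 9': [13, 0, 9]
  After 'eq': [13, 0]
  After 'swap': [0, 13]
  After 'lt': [1]
  After 'neg': [-1]
Program A final stack: [-1]

Program B trace:
  After 'push 1': [1]
  After 'push 5': [1, 5]
  After 'push -1': [1, 5, -1]
  After 'neg': [1, 5, 1]
  After 'push 13': [1, 5, 1, 13]
Program B final stack: [1, 5, 1, 13]
Same: no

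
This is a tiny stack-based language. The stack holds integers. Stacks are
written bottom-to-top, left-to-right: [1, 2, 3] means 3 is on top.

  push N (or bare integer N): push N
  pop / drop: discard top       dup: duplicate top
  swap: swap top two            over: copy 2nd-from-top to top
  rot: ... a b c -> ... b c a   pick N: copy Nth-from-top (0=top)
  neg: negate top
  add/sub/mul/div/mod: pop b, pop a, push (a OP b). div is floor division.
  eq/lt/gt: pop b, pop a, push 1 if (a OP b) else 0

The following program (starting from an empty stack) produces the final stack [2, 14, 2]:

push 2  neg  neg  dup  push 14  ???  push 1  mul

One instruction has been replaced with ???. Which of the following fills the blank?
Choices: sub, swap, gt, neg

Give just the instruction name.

Stack before ???: [2, 2, 14]
Stack after ???:  [2, 14, 2]
Checking each choice:
  sub: produces [2, -12]
  swap: MATCH
  gt: produces [2, 0]
  neg: produces [2, 2, -14]


Answer: swap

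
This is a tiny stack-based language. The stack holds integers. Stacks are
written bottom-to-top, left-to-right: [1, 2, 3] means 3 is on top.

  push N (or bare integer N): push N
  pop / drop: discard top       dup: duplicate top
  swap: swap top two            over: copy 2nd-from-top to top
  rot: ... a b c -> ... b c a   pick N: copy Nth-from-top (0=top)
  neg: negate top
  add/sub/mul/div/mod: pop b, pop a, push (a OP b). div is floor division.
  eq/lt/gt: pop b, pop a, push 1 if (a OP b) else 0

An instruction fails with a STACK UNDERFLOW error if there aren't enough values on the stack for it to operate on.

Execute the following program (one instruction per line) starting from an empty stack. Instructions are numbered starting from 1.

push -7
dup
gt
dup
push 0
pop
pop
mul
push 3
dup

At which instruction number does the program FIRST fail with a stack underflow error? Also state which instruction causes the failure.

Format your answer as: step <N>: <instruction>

Step 1 ('push -7'): stack = [-7], depth = 1
Step 2 ('dup'): stack = [-7, -7], depth = 2
Step 3 ('gt'): stack = [0], depth = 1
Step 4 ('dup'): stack = [0, 0], depth = 2
Step 5 ('push 0'): stack = [0, 0, 0], depth = 3
Step 6 ('pop'): stack = [0, 0], depth = 2
Step 7 ('pop'): stack = [0], depth = 1
Step 8 ('mul'): needs 2 value(s) but depth is 1 — STACK UNDERFLOW

Answer: step 8: mul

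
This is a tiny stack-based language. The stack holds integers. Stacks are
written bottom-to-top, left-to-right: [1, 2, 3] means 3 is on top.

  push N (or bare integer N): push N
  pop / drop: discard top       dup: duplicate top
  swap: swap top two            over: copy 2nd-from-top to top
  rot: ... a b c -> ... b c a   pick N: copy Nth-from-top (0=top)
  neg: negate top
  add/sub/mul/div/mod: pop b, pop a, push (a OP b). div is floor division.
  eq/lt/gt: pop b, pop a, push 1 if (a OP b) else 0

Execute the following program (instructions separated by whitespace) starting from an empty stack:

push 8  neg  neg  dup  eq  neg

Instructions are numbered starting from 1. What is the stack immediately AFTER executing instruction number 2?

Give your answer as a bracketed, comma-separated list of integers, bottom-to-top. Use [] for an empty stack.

Answer: [-8]

Derivation:
Step 1 ('push 8'): [8]
Step 2 ('neg'): [-8]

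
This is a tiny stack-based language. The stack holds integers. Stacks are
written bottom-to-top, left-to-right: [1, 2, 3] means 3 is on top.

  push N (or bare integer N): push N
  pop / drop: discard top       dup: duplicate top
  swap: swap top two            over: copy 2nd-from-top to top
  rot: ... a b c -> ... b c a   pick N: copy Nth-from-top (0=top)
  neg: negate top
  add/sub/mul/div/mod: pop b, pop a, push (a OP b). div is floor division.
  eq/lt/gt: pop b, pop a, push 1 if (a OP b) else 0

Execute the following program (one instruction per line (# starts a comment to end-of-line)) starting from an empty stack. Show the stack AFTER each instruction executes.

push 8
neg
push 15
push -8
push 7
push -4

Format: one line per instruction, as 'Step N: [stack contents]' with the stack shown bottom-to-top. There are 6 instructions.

Step 1: [8]
Step 2: [-8]
Step 3: [-8, 15]
Step 4: [-8, 15, -8]
Step 5: [-8, 15, -8, 7]
Step 6: [-8, 15, -8, 7, -4]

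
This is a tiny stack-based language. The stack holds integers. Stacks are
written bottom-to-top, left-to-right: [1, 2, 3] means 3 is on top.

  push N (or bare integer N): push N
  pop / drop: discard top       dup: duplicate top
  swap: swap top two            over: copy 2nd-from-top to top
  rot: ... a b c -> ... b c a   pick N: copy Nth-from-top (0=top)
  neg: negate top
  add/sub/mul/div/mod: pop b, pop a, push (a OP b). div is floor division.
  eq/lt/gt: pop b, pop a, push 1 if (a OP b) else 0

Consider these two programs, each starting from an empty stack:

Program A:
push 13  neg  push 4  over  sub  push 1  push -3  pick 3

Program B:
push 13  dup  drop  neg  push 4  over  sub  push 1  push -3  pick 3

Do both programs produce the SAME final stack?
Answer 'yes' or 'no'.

Program A trace:
  After 'push 13': [13]
  After 'neg': [-13]
  After 'push 4': [-13, 4]
  After 'over': [-13, 4, -13]
  After 'sub': [-13, 17]
  After 'push 1': [-13, 17, 1]
  After 'push -3': [-13, 17, 1, -3]
  After 'pick 3': [-13, 17, 1, -3, -13]
Program A final stack: [-13, 17, 1, -3, -13]

Program B trace:
  After 'push 13': [13]
  After 'dup': [13, 13]
  After 'drop': [13]
  After 'neg': [-13]
  After 'push 4': [-13, 4]
  After 'over': [-13, 4, -13]
  After 'sub': [-13, 17]
  After 'push 1': [-13, 17, 1]
  After 'push -3': [-13, 17, 1, -3]
  After 'pick 3': [-13, 17, 1, -3, -13]
Program B final stack: [-13, 17, 1, -3, -13]
Same: yes

Answer: yes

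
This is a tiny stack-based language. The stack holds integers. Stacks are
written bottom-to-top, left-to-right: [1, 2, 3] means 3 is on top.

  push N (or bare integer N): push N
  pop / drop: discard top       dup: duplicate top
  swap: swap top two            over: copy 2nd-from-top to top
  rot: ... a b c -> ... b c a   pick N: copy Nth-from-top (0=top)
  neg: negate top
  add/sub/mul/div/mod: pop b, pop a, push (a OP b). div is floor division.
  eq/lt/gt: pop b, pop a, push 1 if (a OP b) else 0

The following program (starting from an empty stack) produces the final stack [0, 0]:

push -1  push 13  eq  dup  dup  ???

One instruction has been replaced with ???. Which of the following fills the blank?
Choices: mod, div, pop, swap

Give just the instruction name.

Stack before ???: [0, 0, 0]
Stack after ???:  [0, 0]
Checking each choice:
  mod: modulo by zero
  div: division by zero
  pop: MATCH
  swap: produces [0, 0, 0]


Answer: pop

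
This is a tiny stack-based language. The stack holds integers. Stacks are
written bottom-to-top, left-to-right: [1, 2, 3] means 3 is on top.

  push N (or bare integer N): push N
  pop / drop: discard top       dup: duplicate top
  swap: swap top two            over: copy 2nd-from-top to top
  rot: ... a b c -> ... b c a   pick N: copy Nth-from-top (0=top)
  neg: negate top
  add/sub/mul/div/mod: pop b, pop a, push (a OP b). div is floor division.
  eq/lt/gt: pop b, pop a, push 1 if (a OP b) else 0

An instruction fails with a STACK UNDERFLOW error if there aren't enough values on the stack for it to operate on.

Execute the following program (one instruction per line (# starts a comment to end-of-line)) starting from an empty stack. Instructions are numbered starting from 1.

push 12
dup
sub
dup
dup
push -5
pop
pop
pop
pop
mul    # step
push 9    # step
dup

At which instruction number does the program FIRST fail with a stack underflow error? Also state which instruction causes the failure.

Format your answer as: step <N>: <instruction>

Answer: step 11: mul

Derivation:
Step 1 ('push 12'): stack = [12], depth = 1
Step 2 ('dup'): stack = [12, 12], depth = 2
Step 3 ('sub'): stack = [0], depth = 1
Step 4 ('dup'): stack = [0, 0], depth = 2
Step 5 ('dup'): stack = [0, 0, 0], depth = 3
Step 6 ('push -5'): stack = [0, 0, 0, -5], depth = 4
Step 7 ('pop'): stack = [0, 0, 0], depth = 3
Step 8 ('pop'): stack = [0, 0], depth = 2
Step 9 ('pop'): stack = [0], depth = 1
Step 10 ('pop'): stack = [], depth = 0
Step 11 ('mul'): needs 2 value(s) but depth is 0 — STACK UNDERFLOW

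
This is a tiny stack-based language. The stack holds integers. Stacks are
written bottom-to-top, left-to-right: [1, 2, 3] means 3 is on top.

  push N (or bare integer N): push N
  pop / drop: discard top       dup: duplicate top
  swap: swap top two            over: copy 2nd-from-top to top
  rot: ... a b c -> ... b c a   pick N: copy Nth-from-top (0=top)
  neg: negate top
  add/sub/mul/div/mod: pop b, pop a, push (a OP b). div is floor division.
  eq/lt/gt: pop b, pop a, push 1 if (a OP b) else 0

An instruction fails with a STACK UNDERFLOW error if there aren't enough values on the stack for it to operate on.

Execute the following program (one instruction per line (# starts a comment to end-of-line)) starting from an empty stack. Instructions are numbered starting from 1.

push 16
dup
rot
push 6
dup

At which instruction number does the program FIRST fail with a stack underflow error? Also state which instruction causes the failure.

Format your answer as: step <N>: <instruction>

Answer: step 3: rot

Derivation:
Step 1 ('push 16'): stack = [16], depth = 1
Step 2 ('dup'): stack = [16, 16], depth = 2
Step 3 ('rot'): needs 3 value(s) but depth is 2 — STACK UNDERFLOW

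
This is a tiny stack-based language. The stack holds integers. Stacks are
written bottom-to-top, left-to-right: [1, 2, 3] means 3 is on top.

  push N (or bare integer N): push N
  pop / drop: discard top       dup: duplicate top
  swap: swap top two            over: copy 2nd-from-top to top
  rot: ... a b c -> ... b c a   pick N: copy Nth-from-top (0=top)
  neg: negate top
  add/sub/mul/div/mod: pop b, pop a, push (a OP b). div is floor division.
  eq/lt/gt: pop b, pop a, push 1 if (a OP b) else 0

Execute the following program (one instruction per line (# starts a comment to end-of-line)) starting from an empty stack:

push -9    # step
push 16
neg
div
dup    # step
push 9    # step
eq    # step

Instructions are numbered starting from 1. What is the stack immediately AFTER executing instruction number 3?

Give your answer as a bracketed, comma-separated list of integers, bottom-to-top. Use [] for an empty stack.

Answer: [-9, -16]

Derivation:
Step 1 ('push -9'): [-9]
Step 2 ('push 16'): [-9, 16]
Step 3 ('neg'): [-9, -16]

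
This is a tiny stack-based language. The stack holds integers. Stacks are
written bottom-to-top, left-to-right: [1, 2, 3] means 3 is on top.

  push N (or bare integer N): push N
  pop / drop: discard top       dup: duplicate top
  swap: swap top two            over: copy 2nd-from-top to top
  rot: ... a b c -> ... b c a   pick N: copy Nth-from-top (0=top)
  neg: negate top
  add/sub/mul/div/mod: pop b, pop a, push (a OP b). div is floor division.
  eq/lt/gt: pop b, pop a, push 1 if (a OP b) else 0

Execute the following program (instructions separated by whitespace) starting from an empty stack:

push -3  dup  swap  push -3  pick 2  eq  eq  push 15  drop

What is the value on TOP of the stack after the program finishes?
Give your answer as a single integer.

After 'push -3': [-3]
After 'dup': [-3, -3]
After 'swap': [-3, -3]
After 'push -3': [-3, -3, -3]
After 'pick 2': [-3, -3, -3, -3]
After 'eq': [-3, -3, 1]
After 'eq': [-3, 0]
After 'push 15': [-3, 0, 15]
After 'drop': [-3, 0]

Answer: 0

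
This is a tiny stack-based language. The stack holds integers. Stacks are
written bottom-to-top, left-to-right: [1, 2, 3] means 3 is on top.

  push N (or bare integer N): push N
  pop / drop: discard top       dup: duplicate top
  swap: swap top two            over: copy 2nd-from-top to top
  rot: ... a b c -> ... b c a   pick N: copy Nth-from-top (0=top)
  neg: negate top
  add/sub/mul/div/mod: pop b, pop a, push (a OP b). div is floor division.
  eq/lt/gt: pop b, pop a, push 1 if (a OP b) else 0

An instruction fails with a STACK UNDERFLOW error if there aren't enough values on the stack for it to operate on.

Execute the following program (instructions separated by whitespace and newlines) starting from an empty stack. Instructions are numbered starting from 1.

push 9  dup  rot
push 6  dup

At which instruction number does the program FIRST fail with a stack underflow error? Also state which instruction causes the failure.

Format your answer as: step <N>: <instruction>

Answer: step 3: rot

Derivation:
Step 1 ('push 9'): stack = [9], depth = 1
Step 2 ('dup'): stack = [9, 9], depth = 2
Step 3 ('rot'): needs 3 value(s) but depth is 2 — STACK UNDERFLOW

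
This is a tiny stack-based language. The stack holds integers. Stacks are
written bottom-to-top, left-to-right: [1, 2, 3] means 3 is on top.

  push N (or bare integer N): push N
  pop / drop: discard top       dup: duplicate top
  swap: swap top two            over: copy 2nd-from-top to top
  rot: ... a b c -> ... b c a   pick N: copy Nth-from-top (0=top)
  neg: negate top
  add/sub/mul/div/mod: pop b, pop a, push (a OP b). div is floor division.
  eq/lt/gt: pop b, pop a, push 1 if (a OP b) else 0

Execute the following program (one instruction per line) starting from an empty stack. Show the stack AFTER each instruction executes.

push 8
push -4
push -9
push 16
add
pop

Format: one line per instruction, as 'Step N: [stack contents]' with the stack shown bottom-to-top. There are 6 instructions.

Step 1: [8]
Step 2: [8, -4]
Step 3: [8, -4, -9]
Step 4: [8, -4, -9, 16]
Step 5: [8, -4, 7]
Step 6: [8, -4]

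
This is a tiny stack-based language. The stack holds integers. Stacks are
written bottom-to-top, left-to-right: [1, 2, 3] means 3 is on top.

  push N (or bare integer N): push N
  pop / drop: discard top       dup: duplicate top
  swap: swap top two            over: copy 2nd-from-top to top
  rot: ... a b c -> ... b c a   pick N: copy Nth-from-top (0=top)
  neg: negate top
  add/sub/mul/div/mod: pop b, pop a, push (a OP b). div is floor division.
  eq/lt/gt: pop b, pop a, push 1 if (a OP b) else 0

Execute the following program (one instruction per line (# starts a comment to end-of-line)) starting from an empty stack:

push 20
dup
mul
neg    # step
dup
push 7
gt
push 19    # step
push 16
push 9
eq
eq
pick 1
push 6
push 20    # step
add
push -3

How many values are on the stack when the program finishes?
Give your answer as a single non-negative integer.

After 'push 20': stack = [20] (depth 1)
After 'dup': stack = [20, 20] (depth 2)
After 'mul': stack = [400] (depth 1)
After 'neg': stack = [-400] (depth 1)
After 'dup': stack = [-400, -400] (depth 2)
After 'push 7': stack = [-400, -400, 7] (depth 3)
After 'gt': stack = [-400, 0] (depth 2)
After 'push 19': stack = [-400, 0, 19] (depth 3)
After 'push 16': stack = [-400, 0, 19, 16] (depth 4)
After 'push 9': stack = [-400, 0, 19, 16, 9] (depth 5)
After 'eq': stack = [-400, 0, 19, 0] (depth 4)
After 'eq': stack = [-400, 0, 0] (depth 3)
After 'pick 1': stack = [-400, 0, 0, 0] (depth 4)
After 'push 6': stack = [-400, 0, 0, 0, 6] (depth 5)
After 'push 20': stack = [-400, 0, 0, 0, 6, 20] (depth 6)
After 'add': stack = [-400, 0, 0, 0, 26] (depth 5)
After 'push -3': stack = [-400, 0, 0, 0, 26, -3] (depth 6)

Answer: 6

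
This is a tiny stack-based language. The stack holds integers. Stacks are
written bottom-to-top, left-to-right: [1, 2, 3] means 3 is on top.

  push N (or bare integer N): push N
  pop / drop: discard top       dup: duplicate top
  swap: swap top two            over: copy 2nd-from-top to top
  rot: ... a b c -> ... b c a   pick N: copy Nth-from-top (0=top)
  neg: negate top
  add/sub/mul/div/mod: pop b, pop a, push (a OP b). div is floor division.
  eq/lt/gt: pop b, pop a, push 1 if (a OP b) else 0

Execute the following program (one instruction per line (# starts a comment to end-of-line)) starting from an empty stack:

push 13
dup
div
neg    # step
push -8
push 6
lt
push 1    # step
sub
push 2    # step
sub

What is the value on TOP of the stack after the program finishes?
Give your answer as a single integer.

After 'push 13': [13]
After 'dup': [13, 13]
After 'div': [1]
After 'neg': [-1]
After 'push -8': [-1, -8]
After 'push 6': [-1, -8, 6]
After 'lt': [-1, 1]
After 'push 1': [-1, 1, 1]
After 'sub': [-1, 0]
After 'push 2': [-1, 0, 2]
After 'sub': [-1, -2]

Answer: -2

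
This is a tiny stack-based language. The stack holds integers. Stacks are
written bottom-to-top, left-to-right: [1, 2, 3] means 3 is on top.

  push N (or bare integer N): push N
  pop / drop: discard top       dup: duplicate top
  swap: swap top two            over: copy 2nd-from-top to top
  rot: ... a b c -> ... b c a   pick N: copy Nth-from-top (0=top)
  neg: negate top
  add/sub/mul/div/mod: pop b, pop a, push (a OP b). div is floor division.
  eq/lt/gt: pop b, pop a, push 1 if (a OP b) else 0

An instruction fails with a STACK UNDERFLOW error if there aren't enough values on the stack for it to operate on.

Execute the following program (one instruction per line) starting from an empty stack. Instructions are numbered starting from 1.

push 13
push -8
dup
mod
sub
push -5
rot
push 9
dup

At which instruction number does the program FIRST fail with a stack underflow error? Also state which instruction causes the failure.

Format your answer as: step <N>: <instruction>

Answer: step 7: rot

Derivation:
Step 1 ('push 13'): stack = [13], depth = 1
Step 2 ('push -8'): stack = [13, -8], depth = 2
Step 3 ('dup'): stack = [13, -8, -8], depth = 3
Step 4 ('mod'): stack = [13, 0], depth = 2
Step 5 ('sub'): stack = [13], depth = 1
Step 6 ('push -5'): stack = [13, -5], depth = 2
Step 7 ('rot'): needs 3 value(s) but depth is 2 — STACK UNDERFLOW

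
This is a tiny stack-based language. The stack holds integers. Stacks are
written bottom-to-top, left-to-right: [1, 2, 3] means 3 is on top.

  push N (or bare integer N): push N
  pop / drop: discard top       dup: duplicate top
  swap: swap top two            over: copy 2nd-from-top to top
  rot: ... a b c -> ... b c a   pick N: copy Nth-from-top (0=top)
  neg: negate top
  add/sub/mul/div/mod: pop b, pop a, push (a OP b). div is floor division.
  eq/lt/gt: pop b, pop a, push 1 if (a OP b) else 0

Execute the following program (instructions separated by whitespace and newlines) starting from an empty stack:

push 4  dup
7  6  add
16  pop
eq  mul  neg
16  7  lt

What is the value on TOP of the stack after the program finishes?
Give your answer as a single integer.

Answer: 0

Derivation:
After 'push 4': [4]
After 'dup': [4, 4]
After 'push 7': [4, 4, 7]
After 'push 6': [4, 4, 7, 6]
After 'add': [4, 4, 13]
After 'push 16': [4, 4, 13, 16]
After 'pop': [4, 4, 13]
After 'eq': [4, 0]
After 'mul': [0]
After 'neg': [0]
After 'push 16': [0, 16]
After 'push 7': [0, 16, 7]
After 'lt': [0, 0]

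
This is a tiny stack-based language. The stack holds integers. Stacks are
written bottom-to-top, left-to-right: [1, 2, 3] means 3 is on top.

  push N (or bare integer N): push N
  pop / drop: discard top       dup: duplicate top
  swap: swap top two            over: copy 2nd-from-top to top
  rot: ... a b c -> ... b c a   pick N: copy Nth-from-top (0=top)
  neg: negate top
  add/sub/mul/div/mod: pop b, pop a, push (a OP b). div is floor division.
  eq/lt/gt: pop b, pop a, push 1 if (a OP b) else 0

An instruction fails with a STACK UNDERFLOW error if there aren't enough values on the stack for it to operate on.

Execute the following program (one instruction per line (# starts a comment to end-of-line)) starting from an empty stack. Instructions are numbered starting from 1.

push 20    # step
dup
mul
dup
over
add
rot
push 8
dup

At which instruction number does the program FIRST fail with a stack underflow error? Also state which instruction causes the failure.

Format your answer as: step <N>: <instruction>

Step 1 ('push 20'): stack = [20], depth = 1
Step 2 ('dup'): stack = [20, 20], depth = 2
Step 3 ('mul'): stack = [400], depth = 1
Step 4 ('dup'): stack = [400, 400], depth = 2
Step 5 ('over'): stack = [400, 400, 400], depth = 3
Step 6 ('add'): stack = [400, 800], depth = 2
Step 7 ('rot'): needs 3 value(s) but depth is 2 — STACK UNDERFLOW

Answer: step 7: rot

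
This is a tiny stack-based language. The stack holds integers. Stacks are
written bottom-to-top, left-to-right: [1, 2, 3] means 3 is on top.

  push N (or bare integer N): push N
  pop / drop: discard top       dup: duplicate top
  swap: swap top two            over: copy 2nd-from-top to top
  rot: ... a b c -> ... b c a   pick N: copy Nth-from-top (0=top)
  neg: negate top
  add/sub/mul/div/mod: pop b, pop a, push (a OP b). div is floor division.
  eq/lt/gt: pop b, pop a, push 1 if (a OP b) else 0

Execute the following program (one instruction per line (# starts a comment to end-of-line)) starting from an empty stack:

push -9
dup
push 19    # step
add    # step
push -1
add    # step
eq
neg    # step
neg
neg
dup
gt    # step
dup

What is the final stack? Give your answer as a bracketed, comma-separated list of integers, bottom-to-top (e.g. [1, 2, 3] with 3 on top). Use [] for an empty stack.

Answer: [0, 0]

Derivation:
After 'push -9': [-9]
After 'dup': [-9, -9]
After 'push 19': [-9, -9, 19]
After 'add': [-9, 10]
After 'push -1': [-9, 10, -1]
After 'add': [-9, 9]
After 'eq': [0]
After 'neg': [0]
After 'neg': [0]
After 'neg': [0]
After 'dup': [0, 0]
After 'gt': [0]
After 'dup': [0, 0]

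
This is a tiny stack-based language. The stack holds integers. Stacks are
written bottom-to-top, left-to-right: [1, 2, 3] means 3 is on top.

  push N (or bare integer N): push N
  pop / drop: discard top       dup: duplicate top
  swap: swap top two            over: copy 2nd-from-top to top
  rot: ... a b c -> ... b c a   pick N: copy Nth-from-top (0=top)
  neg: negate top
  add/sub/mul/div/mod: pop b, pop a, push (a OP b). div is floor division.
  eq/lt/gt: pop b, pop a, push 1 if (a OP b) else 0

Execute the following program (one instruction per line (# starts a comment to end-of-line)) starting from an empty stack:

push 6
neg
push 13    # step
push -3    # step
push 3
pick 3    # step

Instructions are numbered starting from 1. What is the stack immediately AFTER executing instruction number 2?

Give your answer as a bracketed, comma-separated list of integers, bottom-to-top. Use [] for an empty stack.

Answer: [-6]

Derivation:
Step 1 ('push 6'): [6]
Step 2 ('neg'): [-6]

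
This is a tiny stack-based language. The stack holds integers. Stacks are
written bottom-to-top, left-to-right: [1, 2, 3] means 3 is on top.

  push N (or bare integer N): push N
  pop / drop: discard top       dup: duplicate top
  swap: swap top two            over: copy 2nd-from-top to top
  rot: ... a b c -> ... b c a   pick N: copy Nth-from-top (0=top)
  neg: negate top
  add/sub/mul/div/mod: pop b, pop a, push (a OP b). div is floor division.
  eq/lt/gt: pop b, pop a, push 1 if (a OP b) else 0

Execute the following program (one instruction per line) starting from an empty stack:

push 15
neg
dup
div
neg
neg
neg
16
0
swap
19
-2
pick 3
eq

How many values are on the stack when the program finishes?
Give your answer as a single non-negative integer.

Answer: 5

Derivation:
After 'push 15': stack = [15] (depth 1)
After 'neg': stack = [-15] (depth 1)
After 'dup': stack = [-15, -15] (depth 2)
After 'div': stack = [1] (depth 1)
After 'neg': stack = [-1] (depth 1)
After 'neg': stack = [1] (depth 1)
After 'neg': stack = [-1] (depth 1)
After 'push 16': stack = [-1, 16] (depth 2)
After 'push 0': stack = [-1, 16, 0] (depth 3)
After 'swap': stack = [-1, 0, 16] (depth 3)
After 'push 19': stack = [-1, 0, 16, 19] (depth 4)
After 'push -2': stack = [-1, 0, 16, 19, -2] (depth 5)
After 'pick 3': stack = [-1, 0, 16, 19, -2, 0] (depth 6)
After 'eq': stack = [-1, 0, 16, 19, 0] (depth 5)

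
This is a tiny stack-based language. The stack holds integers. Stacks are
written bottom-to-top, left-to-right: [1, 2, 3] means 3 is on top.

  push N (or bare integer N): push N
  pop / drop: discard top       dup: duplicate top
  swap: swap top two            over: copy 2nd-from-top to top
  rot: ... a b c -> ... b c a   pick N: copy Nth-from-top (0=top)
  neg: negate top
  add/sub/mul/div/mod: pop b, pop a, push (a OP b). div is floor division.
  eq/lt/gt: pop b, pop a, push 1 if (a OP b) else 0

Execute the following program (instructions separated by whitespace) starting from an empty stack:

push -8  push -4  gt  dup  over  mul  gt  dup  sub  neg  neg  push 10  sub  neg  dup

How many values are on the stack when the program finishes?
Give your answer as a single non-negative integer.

After 'push -8': stack = [-8] (depth 1)
After 'push -4': stack = [-8, -4] (depth 2)
After 'gt': stack = [0] (depth 1)
After 'dup': stack = [0, 0] (depth 2)
After 'over': stack = [0, 0, 0] (depth 3)
After 'mul': stack = [0, 0] (depth 2)
After 'gt': stack = [0] (depth 1)
After 'dup': stack = [0, 0] (depth 2)
After 'sub': stack = [0] (depth 1)
After 'neg': stack = [0] (depth 1)
After 'neg': stack = [0] (depth 1)
After 'push 10': stack = [0, 10] (depth 2)
After 'sub': stack = [-10] (depth 1)
After 'neg': stack = [10] (depth 1)
After 'dup': stack = [10, 10] (depth 2)

Answer: 2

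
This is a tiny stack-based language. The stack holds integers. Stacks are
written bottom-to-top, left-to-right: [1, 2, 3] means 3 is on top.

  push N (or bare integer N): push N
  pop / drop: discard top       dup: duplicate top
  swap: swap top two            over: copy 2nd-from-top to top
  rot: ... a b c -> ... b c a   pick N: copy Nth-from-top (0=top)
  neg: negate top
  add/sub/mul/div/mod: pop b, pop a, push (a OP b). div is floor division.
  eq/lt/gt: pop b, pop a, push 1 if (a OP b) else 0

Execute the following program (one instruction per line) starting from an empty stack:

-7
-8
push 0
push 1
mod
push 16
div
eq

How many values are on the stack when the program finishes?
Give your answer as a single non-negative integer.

Answer: 2

Derivation:
After 'push -7': stack = [-7] (depth 1)
After 'push -8': stack = [-7, -8] (depth 2)
After 'push 0': stack = [-7, -8, 0] (depth 3)
After 'push 1': stack = [-7, -8, 0, 1] (depth 4)
After 'mod': stack = [-7, -8, 0] (depth 3)
After 'push 16': stack = [-7, -8, 0, 16] (depth 4)
After 'div': stack = [-7, -8, 0] (depth 3)
After 'eq': stack = [-7, 0] (depth 2)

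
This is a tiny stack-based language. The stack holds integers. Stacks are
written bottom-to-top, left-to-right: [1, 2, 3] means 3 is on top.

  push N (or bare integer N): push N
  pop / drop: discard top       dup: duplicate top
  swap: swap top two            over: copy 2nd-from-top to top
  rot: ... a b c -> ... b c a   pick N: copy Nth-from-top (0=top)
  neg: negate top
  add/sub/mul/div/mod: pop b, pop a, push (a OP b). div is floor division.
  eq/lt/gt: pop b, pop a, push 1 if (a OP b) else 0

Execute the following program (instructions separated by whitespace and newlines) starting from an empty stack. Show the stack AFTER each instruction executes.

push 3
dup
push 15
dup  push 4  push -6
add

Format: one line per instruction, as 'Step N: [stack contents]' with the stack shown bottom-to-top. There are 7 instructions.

Step 1: [3]
Step 2: [3, 3]
Step 3: [3, 3, 15]
Step 4: [3, 3, 15, 15]
Step 5: [3, 3, 15, 15, 4]
Step 6: [3, 3, 15, 15, 4, -6]
Step 7: [3, 3, 15, 15, -2]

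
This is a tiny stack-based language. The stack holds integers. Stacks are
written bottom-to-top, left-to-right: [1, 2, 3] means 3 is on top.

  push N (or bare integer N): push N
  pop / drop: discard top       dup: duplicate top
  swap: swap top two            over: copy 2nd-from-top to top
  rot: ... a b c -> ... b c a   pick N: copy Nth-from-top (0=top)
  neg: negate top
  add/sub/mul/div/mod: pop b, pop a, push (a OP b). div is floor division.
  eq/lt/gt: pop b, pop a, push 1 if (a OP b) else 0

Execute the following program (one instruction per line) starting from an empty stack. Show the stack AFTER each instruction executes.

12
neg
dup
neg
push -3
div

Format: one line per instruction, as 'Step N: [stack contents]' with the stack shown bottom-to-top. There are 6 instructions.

Step 1: [12]
Step 2: [-12]
Step 3: [-12, -12]
Step 4: [-12, 12]
Step 5: [-12, 12, -3]
Step 6: [-12, -4]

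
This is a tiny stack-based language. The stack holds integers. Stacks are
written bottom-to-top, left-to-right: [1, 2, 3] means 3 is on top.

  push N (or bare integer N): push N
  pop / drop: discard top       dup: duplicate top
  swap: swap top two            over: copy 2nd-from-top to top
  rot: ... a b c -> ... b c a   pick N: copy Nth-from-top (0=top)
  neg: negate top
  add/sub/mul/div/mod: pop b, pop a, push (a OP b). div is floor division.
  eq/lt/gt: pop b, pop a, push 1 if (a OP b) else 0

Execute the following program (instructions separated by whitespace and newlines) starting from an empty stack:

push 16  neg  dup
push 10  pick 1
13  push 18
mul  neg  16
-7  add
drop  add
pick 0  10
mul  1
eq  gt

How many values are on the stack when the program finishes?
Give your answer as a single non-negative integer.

After 'push 16': stack = [16] (depth 1)
After 'neg': stack = [-16] (depth 1)
After 'dup': stack = [-16, -16] (depth 2)
After 'push 10': stack = [-16, -16, 10] (depth 3)
After 'pick 1': stack = [-16, -16, 10, -16] (depth 4)
After 'push 13': stack = [-16, -16, 10, -16, 13] (depth 5)
After 'push 18': stack = [-16, -16, 10, -16, 13, 18] (depth 6)
After 'mul': stack = [-16, -16, 10, -16, 234] (depth 5)
After 'neg': stack = [-16, -16, 10, -16, -234] (depth 5)
After 'push 16': stack = [-16, -16, 10, -16, -234, 16] (depth 6)
After 'push -7': stack = [-16, -16, 10, -16, -234, 16, -7] (depth 7)
After 'add': stack = [-16, -16, 10, -16, -234, 9] (depth 6)
After 'drop': stack = [-16, -16, 10, -16, -234] (depth 5)
After 'add': stack = [-16, -16, 10, -250] (depth 4)
After 'pick 0': stack = [-16, -16, 10, -250, -250] (depth 5)
After 'push 10': stack = [-16, -16, 10, -250, -250, 10] (depth 6)
After 'mul': stack = [-16, -16, 10, -250, -2500] (depth 5)
After 'push 1': stack = [-16, -16, 10, -250, -2500, 1] (depth 6)
After 'eq': stack = [-16, -16, 10, -250, 0] (depth 5)
After 'gt': stack = [-16, -16, 10, 0] (depth 4)

Answer: 4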